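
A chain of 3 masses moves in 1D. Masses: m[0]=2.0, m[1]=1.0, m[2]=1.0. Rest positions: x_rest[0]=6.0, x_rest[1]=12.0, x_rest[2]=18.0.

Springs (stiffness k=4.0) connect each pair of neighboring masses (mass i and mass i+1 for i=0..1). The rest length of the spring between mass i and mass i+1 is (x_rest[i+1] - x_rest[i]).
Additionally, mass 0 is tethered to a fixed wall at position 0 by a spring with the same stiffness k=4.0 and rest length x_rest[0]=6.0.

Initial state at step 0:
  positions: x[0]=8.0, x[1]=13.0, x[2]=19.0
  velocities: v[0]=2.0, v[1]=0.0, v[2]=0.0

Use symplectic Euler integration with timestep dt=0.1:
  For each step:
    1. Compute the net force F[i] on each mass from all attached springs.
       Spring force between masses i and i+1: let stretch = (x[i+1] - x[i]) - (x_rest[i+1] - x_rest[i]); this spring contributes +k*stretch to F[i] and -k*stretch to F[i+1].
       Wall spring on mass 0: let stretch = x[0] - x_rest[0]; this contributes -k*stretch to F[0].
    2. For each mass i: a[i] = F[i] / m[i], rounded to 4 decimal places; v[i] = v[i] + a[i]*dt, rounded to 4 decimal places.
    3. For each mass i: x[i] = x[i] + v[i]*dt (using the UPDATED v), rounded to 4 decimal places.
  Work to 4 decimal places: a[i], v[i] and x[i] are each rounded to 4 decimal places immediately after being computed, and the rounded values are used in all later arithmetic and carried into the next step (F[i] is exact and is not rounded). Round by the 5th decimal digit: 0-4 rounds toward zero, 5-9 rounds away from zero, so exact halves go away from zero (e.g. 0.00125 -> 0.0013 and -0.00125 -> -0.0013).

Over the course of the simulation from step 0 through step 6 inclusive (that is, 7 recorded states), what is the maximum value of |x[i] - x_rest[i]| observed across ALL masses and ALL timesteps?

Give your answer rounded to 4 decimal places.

Step 0: x=[8.0000 13.0000 19.0000] v=[2.0000 0.0000 0.0000]
Step 1: x=[8.1400 13.0400 19.0000] v=[1.4000 0.4000 0.0000]
Step 2: x=[8.2152 13.1224 19.0016] v=[0.7520 0.8240 0.0160]
Step 3: x=[8.2242 13.2437 19.0080] v=[0.0904 1.2128 0.0643]
Step 4: x=[8.1692 13.3948 19.0239] v=[-0.5505 1.5107 0.1586]
Step 5: x=[8.0553 13.5620 19.0546] v=[-1.1392 1.6721 0.3070]
Step 6: x=[7.8904 13.7287 19.1056] v=[-1.6489 1.6665 0.5100]
Max displacement = 2.2242

Answer: 2.2242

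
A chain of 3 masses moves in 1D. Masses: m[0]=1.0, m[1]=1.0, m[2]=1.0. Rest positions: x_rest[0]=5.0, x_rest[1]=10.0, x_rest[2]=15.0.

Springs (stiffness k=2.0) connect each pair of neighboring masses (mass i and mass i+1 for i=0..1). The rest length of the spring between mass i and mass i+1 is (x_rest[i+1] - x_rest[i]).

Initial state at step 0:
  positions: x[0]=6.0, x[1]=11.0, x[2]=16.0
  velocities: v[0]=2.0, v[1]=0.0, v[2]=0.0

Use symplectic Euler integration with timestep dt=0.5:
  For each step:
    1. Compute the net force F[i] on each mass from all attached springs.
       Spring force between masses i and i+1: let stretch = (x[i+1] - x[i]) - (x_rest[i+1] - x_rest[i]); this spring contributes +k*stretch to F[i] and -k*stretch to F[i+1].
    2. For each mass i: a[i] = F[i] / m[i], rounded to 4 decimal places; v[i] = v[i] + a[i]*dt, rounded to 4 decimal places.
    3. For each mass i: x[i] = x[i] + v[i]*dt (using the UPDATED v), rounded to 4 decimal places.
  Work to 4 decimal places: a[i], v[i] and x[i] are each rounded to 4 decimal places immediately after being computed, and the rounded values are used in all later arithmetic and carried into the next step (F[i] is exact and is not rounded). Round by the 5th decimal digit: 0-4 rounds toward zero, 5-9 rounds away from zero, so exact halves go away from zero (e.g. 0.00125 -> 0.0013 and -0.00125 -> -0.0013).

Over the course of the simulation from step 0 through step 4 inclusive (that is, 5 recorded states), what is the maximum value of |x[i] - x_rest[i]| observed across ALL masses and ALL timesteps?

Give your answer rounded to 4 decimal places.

Step 0: x=[6.0000 11.0000 16.0000] v=[2.0000 0.0000 0.0000]
Step 1: x=[7.0000 11.0000 16.0000] v=[2.0000 0.0000 0.0000]
Step 2: x=[7.5000 11.5000 16.0000] v=[1.0000 1.0000 0.0000]
Step 3: x=[7.5000 12.2500 16.2500] v=[0.0000 1.5000 0.5000]
Step 4: x=[7.3750 12.6250 17.0000] v=[-0.2500 0.7500 1.5000]
Max displacement = 2.6250

Answer: 2.6250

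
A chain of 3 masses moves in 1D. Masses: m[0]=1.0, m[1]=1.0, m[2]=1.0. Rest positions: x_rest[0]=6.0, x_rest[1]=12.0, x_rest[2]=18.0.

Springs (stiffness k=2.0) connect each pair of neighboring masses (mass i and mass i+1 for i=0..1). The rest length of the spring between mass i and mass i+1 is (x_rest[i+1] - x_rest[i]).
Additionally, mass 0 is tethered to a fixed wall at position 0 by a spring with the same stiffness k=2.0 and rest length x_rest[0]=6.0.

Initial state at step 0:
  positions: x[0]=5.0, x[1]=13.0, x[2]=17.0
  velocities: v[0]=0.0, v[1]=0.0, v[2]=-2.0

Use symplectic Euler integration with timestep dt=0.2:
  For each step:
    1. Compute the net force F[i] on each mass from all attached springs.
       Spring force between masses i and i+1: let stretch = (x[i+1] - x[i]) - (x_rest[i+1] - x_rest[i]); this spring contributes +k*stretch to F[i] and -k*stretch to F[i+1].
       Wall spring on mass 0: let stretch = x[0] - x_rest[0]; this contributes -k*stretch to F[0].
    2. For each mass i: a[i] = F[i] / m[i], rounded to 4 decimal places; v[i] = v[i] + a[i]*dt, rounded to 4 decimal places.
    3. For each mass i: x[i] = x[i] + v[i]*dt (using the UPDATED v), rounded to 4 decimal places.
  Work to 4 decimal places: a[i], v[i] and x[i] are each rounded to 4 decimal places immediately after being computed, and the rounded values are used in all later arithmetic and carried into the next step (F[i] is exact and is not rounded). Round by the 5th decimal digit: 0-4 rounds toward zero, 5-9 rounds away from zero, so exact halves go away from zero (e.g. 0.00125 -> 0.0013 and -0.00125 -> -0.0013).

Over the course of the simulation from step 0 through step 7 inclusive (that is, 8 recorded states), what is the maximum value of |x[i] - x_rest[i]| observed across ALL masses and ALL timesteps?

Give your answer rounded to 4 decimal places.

Answer: 2.2190

Derivation:
Step 0: x=[5.0000 13.0000 17.0000] v=[0.0000 0.0000 -2.0000]
Step 1: x=[5.2400 12.6800 16.7600] v=[1.2000 -1.6000 -1.2000]
Step 2: x=[5.6560 12.0912 16.6736] v=[2.0800 -2.9440 -0.4320]
Step 3: x=[6.1343 11.3542 16.7006] v=[2.3917 -3.6851 0.1350]
Step 4: x=[6.5395 10.6273 16.7799] v=[2.0259 -3.6345 0.3964]
Step 5: x=[6.7485 10.0656 16.8470] v=[1.0452 -2.8086 0.3354]
Step 6: x=[6.6830 9.7810 16.8516] v=[-0.3274 -1.4229 0.0228]
Step 7: x=[6.3307 9.8142 16.7705] v=[-1.7614 0.1661 -0.4054]
Max displacement = 2.2190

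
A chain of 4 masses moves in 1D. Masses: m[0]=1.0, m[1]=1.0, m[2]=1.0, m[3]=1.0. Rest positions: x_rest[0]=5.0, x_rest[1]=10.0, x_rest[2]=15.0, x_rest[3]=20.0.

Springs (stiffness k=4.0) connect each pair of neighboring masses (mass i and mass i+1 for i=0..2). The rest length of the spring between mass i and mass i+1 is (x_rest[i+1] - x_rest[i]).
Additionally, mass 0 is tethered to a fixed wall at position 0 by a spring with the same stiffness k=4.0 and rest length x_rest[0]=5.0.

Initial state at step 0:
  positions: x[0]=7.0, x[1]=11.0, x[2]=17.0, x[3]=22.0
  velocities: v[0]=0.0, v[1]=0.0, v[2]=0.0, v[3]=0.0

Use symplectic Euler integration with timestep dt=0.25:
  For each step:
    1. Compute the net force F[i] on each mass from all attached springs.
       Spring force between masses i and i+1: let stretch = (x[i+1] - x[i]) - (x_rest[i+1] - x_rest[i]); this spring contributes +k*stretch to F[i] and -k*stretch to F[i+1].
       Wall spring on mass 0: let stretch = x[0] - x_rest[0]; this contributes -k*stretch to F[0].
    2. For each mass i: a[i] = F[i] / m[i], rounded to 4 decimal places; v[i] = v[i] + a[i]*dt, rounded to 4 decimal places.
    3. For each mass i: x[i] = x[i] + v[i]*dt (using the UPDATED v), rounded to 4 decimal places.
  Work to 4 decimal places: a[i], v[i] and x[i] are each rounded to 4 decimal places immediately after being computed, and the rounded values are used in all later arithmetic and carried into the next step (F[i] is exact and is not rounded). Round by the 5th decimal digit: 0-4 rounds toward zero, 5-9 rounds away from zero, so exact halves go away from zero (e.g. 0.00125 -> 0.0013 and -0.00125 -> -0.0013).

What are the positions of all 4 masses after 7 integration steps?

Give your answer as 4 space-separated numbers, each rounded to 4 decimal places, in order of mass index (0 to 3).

Answer: 5.6620 9.5952 15.3473 21.0803

Derivation:
Step 0: x=[7.0000 11.0000 17.0000 22.0000] v=[0.0000 0.0000 0.0000 0.0000]
Step 1: x=[6.2500 11.5000 16.7500 22.0000] v=[-3.0000 2.0000 -1.0000 0.0000]
Step 2: x=[5.2500 12.0000 16.5000 21.9375] v=[-4.0000 2.0000 -1.0000 -0.2500]
Step 3: x=[4.6250 11.9375 16.4844 21.7656] v=[-2.5000 -0.2500 -0.0625 -0.6875]
Step 4: x=[4.6719 11.1836 16.6524 21.5234] v=[0.1875 -3.0156 0.6718 -0.9687]
Step 5: x=[5.1787 10.1690 16.6709 21.3135] v=[2.0273 -4.0585 0.0740 -0.8397]
Step 6: x=[5.6384 9.5323 16.2246 21.1929] v=[1.8389 -2.5469 -1.7853 -0.4823]
Step 7: x=[5.6620 9.5952 15.3473 21.0803] v=[0.0944 0.2515 -3.5093 -0.4506]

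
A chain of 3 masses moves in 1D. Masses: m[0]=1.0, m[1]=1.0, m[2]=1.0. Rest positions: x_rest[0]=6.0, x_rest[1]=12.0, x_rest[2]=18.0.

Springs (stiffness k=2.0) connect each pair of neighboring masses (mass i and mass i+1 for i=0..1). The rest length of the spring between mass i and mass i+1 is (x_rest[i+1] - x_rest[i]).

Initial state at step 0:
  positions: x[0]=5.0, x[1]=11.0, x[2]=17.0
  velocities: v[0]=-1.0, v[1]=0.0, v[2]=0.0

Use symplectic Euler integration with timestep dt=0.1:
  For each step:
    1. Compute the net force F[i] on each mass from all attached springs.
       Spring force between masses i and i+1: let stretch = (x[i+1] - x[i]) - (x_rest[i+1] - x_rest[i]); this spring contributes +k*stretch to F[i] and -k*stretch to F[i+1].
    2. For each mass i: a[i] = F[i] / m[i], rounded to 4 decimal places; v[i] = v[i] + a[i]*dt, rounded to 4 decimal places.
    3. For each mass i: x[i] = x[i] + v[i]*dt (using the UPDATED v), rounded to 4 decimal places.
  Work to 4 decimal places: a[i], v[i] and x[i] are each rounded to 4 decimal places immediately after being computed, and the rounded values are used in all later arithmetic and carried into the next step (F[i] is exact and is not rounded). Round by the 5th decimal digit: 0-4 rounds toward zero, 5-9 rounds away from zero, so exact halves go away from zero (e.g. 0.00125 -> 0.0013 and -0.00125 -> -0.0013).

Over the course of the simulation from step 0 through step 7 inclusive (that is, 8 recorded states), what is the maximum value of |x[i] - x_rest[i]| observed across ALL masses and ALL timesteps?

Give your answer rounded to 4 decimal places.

Step 0: x=[5.0000 11.0000 17.0000] v=[-1.0000 0.0000 0.0000]
Step 1: x=[4.9000 11.0000 17.0000] v=[-1.0000 0.0000 0.0000]
Step 2: x=[4.8020 10.9980 17.0000] v=[-0.9800 -0.0200 0.0000]
Step 3: x=[4.7079 10.9921 17.0000] v=[-0.9408 -0.0588 -0.0004]
Step 4: x=[4.6195 10.9807 16.9998] v=[-0.8840 -0.1141 -0.0020]
Step 5: x=[4.5383 10.9625 16.9992] v=[-0.8118 -0.1825 -0.0058]
Step 6: x=[4.4656 10.9365 16.9979] v=[-0.7270 -0.2600 -0.0131]
Step 7: x=[4.4023 10.9023 16.9954] v=[-0.6328 -0.3419 -0.0254]
Max displacement = 1.5977

Answer: 1.5977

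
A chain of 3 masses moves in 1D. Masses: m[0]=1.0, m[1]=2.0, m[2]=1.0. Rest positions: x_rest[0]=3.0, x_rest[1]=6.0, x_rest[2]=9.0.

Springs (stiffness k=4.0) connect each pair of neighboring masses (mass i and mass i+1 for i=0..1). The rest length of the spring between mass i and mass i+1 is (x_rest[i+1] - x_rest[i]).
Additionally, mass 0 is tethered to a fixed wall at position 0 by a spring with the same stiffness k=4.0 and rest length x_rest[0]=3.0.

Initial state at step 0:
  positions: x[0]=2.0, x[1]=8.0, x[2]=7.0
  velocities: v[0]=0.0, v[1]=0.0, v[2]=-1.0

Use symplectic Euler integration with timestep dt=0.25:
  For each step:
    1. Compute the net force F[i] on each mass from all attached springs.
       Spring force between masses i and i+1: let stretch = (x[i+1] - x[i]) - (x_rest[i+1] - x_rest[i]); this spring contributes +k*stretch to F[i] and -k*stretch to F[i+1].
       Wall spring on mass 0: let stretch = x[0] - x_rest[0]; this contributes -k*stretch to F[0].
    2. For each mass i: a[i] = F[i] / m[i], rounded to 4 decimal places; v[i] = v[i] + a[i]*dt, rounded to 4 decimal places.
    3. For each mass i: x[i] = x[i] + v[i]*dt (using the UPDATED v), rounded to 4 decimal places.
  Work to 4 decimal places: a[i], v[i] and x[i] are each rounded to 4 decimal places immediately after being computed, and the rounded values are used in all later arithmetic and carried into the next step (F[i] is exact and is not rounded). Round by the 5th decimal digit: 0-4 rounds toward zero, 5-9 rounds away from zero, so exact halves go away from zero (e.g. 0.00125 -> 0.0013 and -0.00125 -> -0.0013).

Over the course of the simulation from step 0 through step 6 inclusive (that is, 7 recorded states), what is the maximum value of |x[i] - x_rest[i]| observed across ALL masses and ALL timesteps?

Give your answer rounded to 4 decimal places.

Answer: 2.2190

Derivation:
Step 0: x=[2.0000 8.0000 7.0000] v=[0.0000 0.0000 -1.0000]
Step 1: x=[3.0000 7.1250 7.7500] v=[4.0000 -3.5000 3.0000]
Step 2: x=[4.2813 5.8125 9.0938] v=[5.1250 -5.2500 5.3750]
Step 3: x=[4.8750 4.7188 10.3672] v=[2.3749 -4.3750 5.0937]
Step 4: x=[4.2109 4.3506 10.9785] v=[-2.6563 -1.4727 2.4453]
Step 5: x=[2.5290 4.7935 10.6829] v=[-6.7275 1.7714 -1.1826]
Step 6: x=[0.7810 5.6895 9.6649] v=[-6.9920 3.5839 -4.0720]
Max displacement = 2.2190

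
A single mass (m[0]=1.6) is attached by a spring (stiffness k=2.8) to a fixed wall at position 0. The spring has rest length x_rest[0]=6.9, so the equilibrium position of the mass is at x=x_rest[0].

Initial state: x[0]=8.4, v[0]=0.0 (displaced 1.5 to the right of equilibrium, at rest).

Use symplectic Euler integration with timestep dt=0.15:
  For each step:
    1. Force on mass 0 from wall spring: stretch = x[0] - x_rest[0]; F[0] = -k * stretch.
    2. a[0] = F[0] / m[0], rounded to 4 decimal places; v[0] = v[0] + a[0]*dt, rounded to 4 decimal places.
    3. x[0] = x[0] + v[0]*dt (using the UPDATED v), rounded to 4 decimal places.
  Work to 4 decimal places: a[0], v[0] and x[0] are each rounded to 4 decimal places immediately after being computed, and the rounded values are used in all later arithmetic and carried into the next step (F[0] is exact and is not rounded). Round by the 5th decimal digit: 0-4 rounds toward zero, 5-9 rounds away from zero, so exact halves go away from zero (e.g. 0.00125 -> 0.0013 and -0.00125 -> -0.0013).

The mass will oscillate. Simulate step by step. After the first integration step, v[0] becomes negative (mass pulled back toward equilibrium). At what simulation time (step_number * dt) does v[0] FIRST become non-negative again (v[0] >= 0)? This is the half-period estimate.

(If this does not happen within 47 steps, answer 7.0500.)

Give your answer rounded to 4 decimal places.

Answer: 2.4000

Derivation:
Step 0: x=[8.4000] v=[0.0000]
Step 1: x=[8.3409] v=[-0.3938]
Step 2: x=[8.2251] v=[-0.7720]
Step 3: x=[8.0571] v=[-1.1198]
Step 4: x=[7.8436] v=[-1.4235]
Step 5: x=[7.5929] v=[-1.6712]
Step 6: x=[7.3149] v=[-1.8531]
Step 7: x=[7.0206] v=[-1.9620]
Step 8: x=[6.7215] v=[-1.9937]
Step 9: x=[6.4295] v=[-1.9468]
Step 10: x=[6.1560] v=[-1.8233]
Step 11: x=[5.9118] v=[-1.6280]
Step 12: x=[5.7065] v=[-1.3686]
Step 13: x=[5.5482] v=[-1.0553]
Step 14: x=[5.4431] v=[-0.7004]
Step 15: x=[5.3954] v=[-0.3180]
Step 16: x=[5.4070] v=[0.0770]
First v>=0 after going negative at step 16, time=2.4000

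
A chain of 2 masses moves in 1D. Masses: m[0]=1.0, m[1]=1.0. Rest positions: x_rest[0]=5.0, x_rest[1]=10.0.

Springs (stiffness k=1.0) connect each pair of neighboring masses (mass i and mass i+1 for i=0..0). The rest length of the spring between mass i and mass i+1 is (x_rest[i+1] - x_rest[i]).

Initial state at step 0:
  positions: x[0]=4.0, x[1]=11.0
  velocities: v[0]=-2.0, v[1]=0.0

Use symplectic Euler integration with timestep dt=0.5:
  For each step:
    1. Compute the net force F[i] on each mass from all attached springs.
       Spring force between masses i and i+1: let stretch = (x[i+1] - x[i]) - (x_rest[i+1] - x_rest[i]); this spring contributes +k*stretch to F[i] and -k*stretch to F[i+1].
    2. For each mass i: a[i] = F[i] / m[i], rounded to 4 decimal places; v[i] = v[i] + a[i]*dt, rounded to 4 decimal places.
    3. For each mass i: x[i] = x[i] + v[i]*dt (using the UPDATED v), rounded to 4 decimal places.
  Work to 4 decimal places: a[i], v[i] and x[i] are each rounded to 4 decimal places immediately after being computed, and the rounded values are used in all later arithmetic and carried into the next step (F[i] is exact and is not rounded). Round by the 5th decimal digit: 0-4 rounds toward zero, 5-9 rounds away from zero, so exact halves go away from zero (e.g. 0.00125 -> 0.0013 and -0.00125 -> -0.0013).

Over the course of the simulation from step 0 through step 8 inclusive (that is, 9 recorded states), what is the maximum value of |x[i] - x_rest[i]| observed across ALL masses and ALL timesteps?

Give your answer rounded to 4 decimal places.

Step 0: x=[4.0000 11.0000] v=[-2.0000 0.0000]
Step 1: x=[3.5000 10.5000] v=[-1.0000 -1.0000]
Step 2: x=[3.5000 9.5000] v=[0.0000 -2.0000]
Step 3: x=[3.7500 8.2500] v=[0.5000 -2.5000]
Step 4: x=[3.8750 7.1250] v=[0.2500 -2.2500]
Step 5: x=[3.5625 6.4375] v=[-0.6250 -1.3750]
Step 6: x=[2.7188 6.2813] v=[-1.6875 -0.3125]
Step 7: x=[1.5157 6.4845] v=[-2.4063 0.4063]
Step 8: x=[0.3048 6.6955] v=[-2.4219 0.4219]
Max displacement = 4.6952

Answer: 4.6952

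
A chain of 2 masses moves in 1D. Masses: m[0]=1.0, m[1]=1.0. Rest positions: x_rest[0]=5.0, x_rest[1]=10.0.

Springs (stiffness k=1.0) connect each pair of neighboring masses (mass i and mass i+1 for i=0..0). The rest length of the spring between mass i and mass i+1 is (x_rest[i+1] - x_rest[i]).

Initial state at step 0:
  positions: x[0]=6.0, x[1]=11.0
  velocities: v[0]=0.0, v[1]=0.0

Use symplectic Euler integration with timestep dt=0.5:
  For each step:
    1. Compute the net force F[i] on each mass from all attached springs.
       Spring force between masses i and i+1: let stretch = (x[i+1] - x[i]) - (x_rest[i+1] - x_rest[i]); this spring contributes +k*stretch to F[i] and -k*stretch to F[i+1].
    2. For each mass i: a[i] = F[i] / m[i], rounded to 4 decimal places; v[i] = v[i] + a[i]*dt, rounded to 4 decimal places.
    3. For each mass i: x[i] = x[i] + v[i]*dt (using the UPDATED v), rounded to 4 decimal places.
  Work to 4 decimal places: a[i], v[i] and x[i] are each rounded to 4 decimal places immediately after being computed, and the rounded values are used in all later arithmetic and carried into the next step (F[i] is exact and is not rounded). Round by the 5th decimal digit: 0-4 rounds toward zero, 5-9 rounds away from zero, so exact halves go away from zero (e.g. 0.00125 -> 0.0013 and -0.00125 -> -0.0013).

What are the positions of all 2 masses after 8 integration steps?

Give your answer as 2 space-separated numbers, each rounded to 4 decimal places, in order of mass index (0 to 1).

Step 0: x=[6.0000 11.0000] v=[0.0000 0.0000]
Step 1: x=[6.0000 11.0000] v=[0.0000 0.0000]
Step 2: x=[6.0000 11.0000] v=[0.0000 0.0000]
Step 3: x=[6.0000 11.0000] v=[0.0000 0.0000]
Step 4: x=[6.0000 11.0000] v=[0.0000 0.0000]
Step 5: x=[6.0000 11.0000] v=[0.0000 0.0000]
Step 6: x=[6.0000 11.0000] v=[0.0000 0.0000]
Step 7: x=[6.0000 11.0000] v=[0.0000 0.0000]
Step 8: x=[6.0000 11.0000] v=[0.0000 0.0000]

Answer: 6.0000 11.0000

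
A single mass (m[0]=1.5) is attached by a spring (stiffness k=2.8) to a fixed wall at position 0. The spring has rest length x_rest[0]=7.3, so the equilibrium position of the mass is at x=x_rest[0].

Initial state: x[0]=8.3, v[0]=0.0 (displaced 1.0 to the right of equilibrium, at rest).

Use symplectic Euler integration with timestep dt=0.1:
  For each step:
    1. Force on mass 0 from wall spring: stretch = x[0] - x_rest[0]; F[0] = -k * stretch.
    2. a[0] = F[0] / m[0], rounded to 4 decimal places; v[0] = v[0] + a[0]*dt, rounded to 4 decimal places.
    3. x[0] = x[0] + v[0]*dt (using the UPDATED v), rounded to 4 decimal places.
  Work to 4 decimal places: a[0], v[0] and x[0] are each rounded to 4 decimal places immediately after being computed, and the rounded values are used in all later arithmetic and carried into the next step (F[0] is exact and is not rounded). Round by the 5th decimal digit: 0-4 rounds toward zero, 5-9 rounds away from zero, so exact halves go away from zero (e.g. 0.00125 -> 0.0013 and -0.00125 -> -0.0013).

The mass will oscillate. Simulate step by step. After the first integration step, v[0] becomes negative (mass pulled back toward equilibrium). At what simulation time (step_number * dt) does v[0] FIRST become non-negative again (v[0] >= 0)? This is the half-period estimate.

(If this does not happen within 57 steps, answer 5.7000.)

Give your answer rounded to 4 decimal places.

Answer: 2.3000

Derivation:
Step 0: x=[8.3000] v=[0.0000]
Step 1: x=[8.2813] v=[-0.1867]
Step 2: x=[8.2443] v=[-0.3699]
Step 3: x=[8.1897] v=[-0.5462]
Step 4: x=[8.1185] v=[-0.7123]
Step 5: x=[8.0320] v=[-0.8651]
Step 6: x=[7.9318] v=[-1.0017]
Step 7: x=[7.8198] v=[-1.1196]
Step 8: x=[7.6981] v=[-1.2166]
Step 9: x=[7.5690] v=[-1.2909]
Step 10: x=[7.4349] v=[-1.3411]
Step 11: x=[7.2983] v=[-1.3663]
Step 12: x=[7.1617] v=[-1.3660]
Step 13: x=[7.0277] v=[-1.3402]
Step 14: x=[6.8988] v=[-1.2894]
Step 15: x=[6.7774] v=[-1.2145]
Step 16: x=[6.6657] v=[-1.1170]
Step 17: x=[6.5658] v=[-0.9986]
Step 18: x=[6.4796] v=[-0.8616]
Step 19: x=[6.4088] v=[-0.7085]
Step 20: x=[6.3546] v=[-0.5421]
Step 21: x=[6.3180] v=[-0.3656]
Step 22: x=[6.2998] v=[-0.1823]
Step 23: x=[6.3002] v=[0.0044]
First v>=0 after going negative at step 23, time=2.3000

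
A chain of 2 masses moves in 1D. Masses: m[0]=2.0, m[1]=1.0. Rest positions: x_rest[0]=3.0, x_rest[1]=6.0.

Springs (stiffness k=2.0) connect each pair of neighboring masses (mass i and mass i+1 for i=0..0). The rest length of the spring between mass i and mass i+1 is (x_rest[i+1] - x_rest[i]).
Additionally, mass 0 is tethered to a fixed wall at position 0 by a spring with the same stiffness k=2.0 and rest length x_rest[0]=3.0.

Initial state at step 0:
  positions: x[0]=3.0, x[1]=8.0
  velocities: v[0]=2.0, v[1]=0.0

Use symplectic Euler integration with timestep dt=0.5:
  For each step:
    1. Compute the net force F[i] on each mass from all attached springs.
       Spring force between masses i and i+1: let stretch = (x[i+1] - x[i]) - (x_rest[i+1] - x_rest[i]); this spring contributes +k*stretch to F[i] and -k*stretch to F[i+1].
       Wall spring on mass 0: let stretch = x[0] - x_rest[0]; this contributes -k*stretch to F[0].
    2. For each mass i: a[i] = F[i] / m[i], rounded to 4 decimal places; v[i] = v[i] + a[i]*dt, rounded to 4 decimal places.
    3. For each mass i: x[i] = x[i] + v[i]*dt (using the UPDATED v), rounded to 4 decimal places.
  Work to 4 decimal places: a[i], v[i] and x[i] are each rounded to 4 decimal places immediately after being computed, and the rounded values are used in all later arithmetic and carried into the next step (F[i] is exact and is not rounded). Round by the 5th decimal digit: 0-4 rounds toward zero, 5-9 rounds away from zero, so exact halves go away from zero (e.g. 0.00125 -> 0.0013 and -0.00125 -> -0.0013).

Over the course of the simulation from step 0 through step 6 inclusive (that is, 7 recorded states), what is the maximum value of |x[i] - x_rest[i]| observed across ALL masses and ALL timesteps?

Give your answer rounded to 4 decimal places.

Step 0: x=[3.0000 8.0000] v=[2.0000 0.0000]
Step 1: x=[4.5000 7.0000] v=[3.0000 -2.0000]
Step 2: x=[5.5000 6.2500] v=[2.0000 -1.5000]
Step 3: x=[5.3125 6.6250] v=[-0.3750 0.7500]
Step 4: x=[4.1250 7.8438] v=[-2.3750 2.4375]
Step 5: x=[2.8360 8.7032] v=[-2.5781 1.7187]
Step 6: x=[2.3048 8.1290] v=[-1.0625 -1.1485]
Max displacement = 2.7032

Answer: 2.7032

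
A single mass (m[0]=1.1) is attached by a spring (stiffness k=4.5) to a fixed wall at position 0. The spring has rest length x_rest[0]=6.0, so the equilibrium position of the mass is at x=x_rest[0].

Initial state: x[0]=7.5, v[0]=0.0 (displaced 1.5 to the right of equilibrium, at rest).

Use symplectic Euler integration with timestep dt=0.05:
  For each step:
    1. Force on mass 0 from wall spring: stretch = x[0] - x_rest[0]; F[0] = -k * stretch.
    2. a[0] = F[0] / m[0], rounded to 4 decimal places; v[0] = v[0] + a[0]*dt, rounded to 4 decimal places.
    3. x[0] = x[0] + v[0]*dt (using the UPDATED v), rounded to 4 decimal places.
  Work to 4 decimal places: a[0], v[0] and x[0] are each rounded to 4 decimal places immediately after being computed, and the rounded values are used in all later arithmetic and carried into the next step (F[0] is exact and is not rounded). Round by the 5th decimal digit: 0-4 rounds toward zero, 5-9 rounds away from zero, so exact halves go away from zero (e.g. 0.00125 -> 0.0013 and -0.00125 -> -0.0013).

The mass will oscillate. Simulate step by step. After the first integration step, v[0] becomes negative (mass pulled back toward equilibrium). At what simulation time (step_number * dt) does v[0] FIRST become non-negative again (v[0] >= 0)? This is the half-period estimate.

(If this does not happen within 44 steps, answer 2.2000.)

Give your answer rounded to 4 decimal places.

Answer: 1.6000

Derivation:
Step 0: x=[7.5000] v=[0.0000]
Step 1: x=[7.4847] v=[-0.3068]
Step 2: x=[7.4542] v=[-0.6105]
Step 3: x=[7.4088] v=[-0.9080]
Step 4: x=[7.3490] v=[-1.1962]
Step 5: x=[7.2754] v=[-1.4721]
Step 6: x=[7.1888] v=[-1.7330]
Step 7: x=[7.0900] v=[-1.9762]
Step 8: x=[6.9800] v=[-2.1992]
Step 9: x=[6.8600] v=[-2.3997]
Step 10: x=[6.7312] v=[-2.5756]
Step 11: x=[6.5949] v=[-2.7252]
Step 12: x=[6.4526] v=[-2.8469]
Step 13: x=[6.3056] v=[-2.9395]
Step 14: x=[6.1555] v=[-3.0020]
Step 15: x=[6.0038] v=[-3.0338]
Step 16: x=[5.8521] v=[-3.0346]
Step 17: x=[5.7019] v=[-3.0044]
Step 18: x=[5.5547] v=[-2.9434]
Step 19: x=[5.4121] v=[-2.8523]
Step 20: x=[5.2755] v=[-2.7321]
Step 21: x=[5.1463] v=[-2.5839]
Step 22: x=[5.0258] v=[-2.4093]
Step 23: x=[4.9153] v=[-2.2100]
Step 24: x=[4.8159] v=[-1.9881]
Step 25: x=[4.7286] v=[-1.7459]
Step 26: x=[4.6543] v=[-1.4858]
Step 27: x=[4.5938] v=[-1.2105]
Step 28: x=[4.5477] v=[-0.9229]
Step 29: x=[4.5164] v=[-0.6258]
Step 30: x=[4.5003] v=[-0.3223]
Step 31: x=[4.4995] v=[-0.0155]
Step 32: x=[4.5141] v=[0.2914]
First v>=0 after going negative at step 32, time=1.6000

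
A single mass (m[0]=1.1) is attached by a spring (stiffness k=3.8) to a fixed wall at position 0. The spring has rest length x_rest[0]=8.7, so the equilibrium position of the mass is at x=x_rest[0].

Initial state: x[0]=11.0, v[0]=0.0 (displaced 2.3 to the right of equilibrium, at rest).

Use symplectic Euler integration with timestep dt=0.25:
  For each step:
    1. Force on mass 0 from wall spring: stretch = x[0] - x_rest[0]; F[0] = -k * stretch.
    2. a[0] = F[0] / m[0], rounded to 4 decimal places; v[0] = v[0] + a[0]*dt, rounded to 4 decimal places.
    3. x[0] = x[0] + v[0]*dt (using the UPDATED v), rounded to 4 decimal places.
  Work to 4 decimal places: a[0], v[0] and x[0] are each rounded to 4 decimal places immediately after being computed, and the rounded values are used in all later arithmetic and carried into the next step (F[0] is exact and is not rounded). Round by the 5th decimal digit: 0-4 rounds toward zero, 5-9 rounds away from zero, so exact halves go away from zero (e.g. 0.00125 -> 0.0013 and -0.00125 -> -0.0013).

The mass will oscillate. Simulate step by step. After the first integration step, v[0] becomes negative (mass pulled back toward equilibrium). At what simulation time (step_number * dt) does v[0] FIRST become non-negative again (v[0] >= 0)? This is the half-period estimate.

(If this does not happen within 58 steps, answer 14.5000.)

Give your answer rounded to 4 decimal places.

Answer: 1.7500

Derivation:
Step 0: x=[11.0000] v=[0.0000]
Step 1: x=[10.5034] v=[-1.9864]
Step 2: x=[9.6174] v=[-3.5439]
Step 3: x=[8.5334] v=[-4.3362]
Step 4: x=[7.4853] v=[-4.1923]
Step 5: x=[6.6995] v=[-3.1433]
Step 6: x=[6.3456] v=[-1.4156]
Step 7: x=[6.5001] v=[0.6178]
First v>=0 after going negative at step 7, time=1.7500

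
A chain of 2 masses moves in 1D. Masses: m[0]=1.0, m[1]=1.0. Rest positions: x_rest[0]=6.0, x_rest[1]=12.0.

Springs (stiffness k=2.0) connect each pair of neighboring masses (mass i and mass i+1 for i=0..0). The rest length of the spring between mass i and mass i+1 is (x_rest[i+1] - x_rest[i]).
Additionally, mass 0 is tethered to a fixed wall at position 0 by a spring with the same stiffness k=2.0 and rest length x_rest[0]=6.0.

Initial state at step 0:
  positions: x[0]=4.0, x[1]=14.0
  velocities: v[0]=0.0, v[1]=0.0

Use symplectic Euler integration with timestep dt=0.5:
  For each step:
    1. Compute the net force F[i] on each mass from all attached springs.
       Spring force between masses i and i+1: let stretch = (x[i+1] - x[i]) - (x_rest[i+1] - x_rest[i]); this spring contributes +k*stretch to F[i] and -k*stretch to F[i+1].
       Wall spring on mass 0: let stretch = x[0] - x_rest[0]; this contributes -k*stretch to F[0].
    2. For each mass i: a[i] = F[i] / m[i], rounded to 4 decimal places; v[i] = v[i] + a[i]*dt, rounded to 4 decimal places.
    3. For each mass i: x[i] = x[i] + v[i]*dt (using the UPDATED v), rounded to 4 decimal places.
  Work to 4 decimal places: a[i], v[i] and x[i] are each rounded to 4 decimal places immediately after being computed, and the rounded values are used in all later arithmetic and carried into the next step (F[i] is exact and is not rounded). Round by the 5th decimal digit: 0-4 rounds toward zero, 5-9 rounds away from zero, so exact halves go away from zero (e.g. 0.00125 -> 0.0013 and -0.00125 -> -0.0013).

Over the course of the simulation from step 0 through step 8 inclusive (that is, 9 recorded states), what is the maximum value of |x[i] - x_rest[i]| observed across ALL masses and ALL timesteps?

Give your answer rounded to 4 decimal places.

Step 0: x=[4.0000 14.0000] v=[0.0000 0.0000]
Step 1: x=[7.0000 12.0000] v=[6.0000 -4.0000]
Step 2: x=[9.0000 10.5000] v=[4.0000 -3.0000]
Step 3: x=[7.2500 11.2500] v=[-3.5000 1.5000]
Step 4: x=[3.8750 13.0000] v=[-6.7500 3.5000]
Step 5: x=[3.1250 13.1875] v=[-1.5000 0.3750]
Step 6: x=[5.8438 11.3438] v=[5.4375 -3.6875]
Step 7: x=[8.3907 9.7501] v=[5.0937 -3.1875]
Step 8: x=[7.4219 10.4767] v=[-1.9376 1.4531]
Max displacement = 3.0000

Answer: 3.0000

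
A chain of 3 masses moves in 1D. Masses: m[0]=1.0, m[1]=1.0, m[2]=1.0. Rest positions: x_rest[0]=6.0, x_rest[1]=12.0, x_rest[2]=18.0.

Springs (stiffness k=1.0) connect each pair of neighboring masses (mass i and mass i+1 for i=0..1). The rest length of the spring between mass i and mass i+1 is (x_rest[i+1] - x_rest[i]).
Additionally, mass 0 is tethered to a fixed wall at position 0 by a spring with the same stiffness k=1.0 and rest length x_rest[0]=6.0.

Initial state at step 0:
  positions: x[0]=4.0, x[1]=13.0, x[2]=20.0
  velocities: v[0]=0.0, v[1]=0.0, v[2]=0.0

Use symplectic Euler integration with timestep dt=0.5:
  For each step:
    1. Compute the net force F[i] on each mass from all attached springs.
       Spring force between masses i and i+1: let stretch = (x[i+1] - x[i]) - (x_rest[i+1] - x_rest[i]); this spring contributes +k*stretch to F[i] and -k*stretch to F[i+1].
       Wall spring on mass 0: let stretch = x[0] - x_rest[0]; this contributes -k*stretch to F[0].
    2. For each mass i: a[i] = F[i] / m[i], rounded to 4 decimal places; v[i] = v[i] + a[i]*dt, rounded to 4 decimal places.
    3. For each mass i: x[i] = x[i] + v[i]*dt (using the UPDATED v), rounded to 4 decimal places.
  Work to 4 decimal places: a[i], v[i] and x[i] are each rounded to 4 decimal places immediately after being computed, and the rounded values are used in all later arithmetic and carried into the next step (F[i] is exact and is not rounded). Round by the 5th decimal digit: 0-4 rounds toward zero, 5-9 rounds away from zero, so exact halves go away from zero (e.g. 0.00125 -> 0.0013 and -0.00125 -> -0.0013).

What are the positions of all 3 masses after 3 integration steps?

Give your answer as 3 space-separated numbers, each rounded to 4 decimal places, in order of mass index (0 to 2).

Answer: 8.2500 12.0469 18.3281

Derivation:
Step 0: x=[4.0000 13.0000 20.0000] v=[0.0000 0.0000 0.0000]
Step 1: x=[5.2500 12.5000 19.7500] v=[2.5000 -1.0000 -0.5000]
Step 2: x=[7.0000 12.0000 19.1875] v=[3.5000 -1.0000 -1.1250]
Step 3: x=[8.2500 12.0469 18.3281] v=[2.5000 0.0938 -1.7188]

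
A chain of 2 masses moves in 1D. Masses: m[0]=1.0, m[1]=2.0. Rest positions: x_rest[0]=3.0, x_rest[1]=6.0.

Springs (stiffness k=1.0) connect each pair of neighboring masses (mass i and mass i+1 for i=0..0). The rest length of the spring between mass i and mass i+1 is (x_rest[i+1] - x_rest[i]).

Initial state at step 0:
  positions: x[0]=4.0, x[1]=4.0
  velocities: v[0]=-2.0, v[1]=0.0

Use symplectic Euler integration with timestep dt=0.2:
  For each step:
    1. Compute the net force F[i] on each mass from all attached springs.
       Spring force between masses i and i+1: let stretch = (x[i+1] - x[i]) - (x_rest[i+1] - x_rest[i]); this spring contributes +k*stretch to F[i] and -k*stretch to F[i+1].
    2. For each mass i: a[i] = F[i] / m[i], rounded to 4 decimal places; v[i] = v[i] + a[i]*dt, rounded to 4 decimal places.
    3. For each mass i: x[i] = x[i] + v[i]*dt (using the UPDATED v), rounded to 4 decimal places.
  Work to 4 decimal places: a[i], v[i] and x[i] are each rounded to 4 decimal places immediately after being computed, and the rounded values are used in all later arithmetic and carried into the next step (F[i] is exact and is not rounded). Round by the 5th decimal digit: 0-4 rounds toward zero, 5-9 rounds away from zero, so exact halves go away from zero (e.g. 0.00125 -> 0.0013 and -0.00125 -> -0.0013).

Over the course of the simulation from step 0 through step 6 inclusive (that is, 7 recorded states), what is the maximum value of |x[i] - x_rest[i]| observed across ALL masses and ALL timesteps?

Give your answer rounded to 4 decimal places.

Answer: 2.9429

Derivation:
Step 0: x=[4.0000 4.0000] v=[-2.0000 0.0000]
Step 1: x=[3.4800 4.0600] v=[-2.6000 0.3000]
Step 2: x=[2.8632 4.1684] v=[-3.0840 0.5420]
Step 3: x=[2.1786 4.3107] v=[-3.4230 0.7115]
Step 4: x=[1.4593 4.4704] v=[-3.5966 0.7983]
Step 5: x=[0.7404 4.6298] v=[-3.5944 0.7972]
Step 6: x=[0.0571 4.7715] v=[-3.4165 0.7083]
Max displacement = 2.9429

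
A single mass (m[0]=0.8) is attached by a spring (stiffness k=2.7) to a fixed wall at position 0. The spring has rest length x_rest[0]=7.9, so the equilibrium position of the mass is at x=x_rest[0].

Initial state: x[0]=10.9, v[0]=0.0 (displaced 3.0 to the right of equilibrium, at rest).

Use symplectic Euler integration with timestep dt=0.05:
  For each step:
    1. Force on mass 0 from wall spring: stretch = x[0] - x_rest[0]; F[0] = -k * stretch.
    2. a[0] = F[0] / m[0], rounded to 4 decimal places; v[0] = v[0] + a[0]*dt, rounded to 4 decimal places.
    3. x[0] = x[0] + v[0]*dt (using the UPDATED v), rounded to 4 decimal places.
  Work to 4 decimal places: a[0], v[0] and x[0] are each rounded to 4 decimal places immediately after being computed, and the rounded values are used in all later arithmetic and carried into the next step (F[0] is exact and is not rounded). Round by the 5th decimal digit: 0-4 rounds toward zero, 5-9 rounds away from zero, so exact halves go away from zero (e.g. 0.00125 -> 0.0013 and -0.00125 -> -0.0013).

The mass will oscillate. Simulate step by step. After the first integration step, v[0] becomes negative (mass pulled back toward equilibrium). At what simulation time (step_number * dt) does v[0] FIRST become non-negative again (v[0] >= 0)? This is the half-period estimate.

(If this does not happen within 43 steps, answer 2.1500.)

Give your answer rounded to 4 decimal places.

Step 0: x=[10.9000] v=[0.0000]
Step 1: x=[10.8747] v=[-0.5063]
Step 2: x=[10.8243] v=[-1.0083]
Step 3: x=[10.7492] v=[-1.5018]
Step 4: x=[10.6501] v=[-1.9826]
Step 5: x=[10.5278] v=[-2.4467]
Step 6: x=[10.3833] v=[-2.8901]
Step 7: x=[10.2178] v=[-3.3092]
Step 8: x=[10.0328] v=[-3.7003]
Step 9: x=[9.8298] v=[-4.0602]
Step 10: x=[9.6105] v=[-4.3859]
Step 11: x=[9.3768] v=[-4.6745]
Step 12: x=[9.1306] v=[-4.9237]
Step 13: x=[8.8740] v=[-5.1314]
Step 14: x=[8.6092] v=[-5.2958]
Step 15: x=[8.3384] v=[-5.4155]
Step 16: x=[8.0639] v=[-5.4895]
Step 17: x=[7.7880] v=[-5.5172]
Step 18: x=[7.5131] v=[-5.4983]
Step 19: x=[7.2415] v=[-5.4330]
Step 20: x=[6.9754] v=[-5.3219]
Step 21: x=[6.7171] v=[-5.1659]
Step 22: x=[6.4688] v=[-4.9663]
Step 23: x=[6.2326] v=[-4.7248]
Step 24: x=[6.0104] v=[-4.4434]
Step 25: x=[5.8042] v=[-4.1245]
Step 26: x=[5.6157] v=[-3.7708]
Step 27: x=[5.4464] v=[-3.3853]
Step 28: x=[5.2978] v=[-2.9713]
Step 29: x=[5.1712] v=[-2.5322]
Step 30: x=[5.0676] v=[-2.0717]
Step 31: x=[4.9879] v=[-1.5937]
Step 32: x=[4.9328] v=[-1.1023]
Step 33: x=[4.9027] v=[-0.6016]
Step 34: x=[4.8979] v=[-0.0958]
Step 35: x=[4.9184] v=[0.4108]
First v>=0 after going negative at step 35, time=1.7500

Answer: 1.7500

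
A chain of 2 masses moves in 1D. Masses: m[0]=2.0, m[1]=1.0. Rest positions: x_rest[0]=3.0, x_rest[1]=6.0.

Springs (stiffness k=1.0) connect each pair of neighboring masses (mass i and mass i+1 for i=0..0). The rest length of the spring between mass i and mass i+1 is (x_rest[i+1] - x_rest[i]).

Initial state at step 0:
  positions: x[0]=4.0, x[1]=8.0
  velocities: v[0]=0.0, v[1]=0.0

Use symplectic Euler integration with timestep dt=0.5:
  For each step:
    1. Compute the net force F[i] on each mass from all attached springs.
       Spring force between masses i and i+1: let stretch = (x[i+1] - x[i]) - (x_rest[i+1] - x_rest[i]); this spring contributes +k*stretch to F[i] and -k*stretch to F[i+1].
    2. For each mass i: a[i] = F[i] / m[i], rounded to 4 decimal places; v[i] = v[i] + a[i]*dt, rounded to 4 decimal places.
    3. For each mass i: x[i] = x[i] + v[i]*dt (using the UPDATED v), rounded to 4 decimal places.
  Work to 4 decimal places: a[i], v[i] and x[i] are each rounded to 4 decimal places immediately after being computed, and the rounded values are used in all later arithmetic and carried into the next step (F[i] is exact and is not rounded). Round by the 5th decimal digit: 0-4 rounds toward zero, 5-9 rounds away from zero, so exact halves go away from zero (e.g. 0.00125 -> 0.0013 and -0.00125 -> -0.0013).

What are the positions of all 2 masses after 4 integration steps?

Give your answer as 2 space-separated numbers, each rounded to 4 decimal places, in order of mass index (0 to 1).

Step 0: x=[4.0000 8.0000] v=[0.0000 0.0000]
Step 1: x=[4.1250 7.7500] v=[0.2500 -0.5000]
Step 2: x=[4.3282 7.3438] v=[0.4063 -0.8125]
Step 3: x=[4.5333 6.9337] v=[0.4102 -0.8203]
Step 4: x=[4.6635 6.6735] v=[0.2603 -0.5205]

Answer: 4.6635 6.6735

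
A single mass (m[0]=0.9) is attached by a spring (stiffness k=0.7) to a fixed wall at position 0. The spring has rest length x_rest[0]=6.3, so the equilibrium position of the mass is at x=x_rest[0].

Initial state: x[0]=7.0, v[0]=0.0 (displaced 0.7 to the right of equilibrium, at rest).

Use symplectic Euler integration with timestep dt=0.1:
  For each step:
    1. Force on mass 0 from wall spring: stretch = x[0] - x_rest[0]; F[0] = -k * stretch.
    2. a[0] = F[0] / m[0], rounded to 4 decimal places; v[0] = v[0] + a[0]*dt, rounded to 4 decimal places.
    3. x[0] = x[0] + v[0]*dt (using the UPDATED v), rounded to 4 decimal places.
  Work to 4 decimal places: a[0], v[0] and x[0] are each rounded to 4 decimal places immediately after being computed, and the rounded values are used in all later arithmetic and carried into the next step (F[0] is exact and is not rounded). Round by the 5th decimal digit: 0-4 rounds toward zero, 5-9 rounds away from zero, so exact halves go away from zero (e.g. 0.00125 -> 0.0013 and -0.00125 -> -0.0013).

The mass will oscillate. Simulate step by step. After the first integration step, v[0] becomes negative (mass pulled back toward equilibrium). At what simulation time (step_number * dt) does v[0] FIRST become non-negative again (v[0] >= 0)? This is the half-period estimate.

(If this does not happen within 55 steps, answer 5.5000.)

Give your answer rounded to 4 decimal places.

Answer: 3.6000

Derivation:
Step 0: x=[7.0000] v=[0.0000]
Step 1: x=[6.9946] v=[-0.0544]
Step 2: x=[6.9838] v=[-0.1084]
Step 3: x=[6.9676] v=[-0.1616]
Step 4: x=[6.9463] v=[-0.2135]
Step 5: x=[6.9199] v=[-0.2638]
Step 6: x=[6.8887] v=[-0.3120]
Step 7: x=[6.8529] v=[-0.3578]
Step 8: x=[6.8128] v=[-0.4008]
Step 9: x=[6.7687] v=[-0.4407]
Step 10: x=[6.7210] v=[-0.4772]
Step 11: x=[6.6700] v=[-0.5099]
Step 12: x=[6.6161] v=[-0.5387]
Step 13: x=[6.5598] v=[-0.5633]
Step 14: x=[6.5015] v=[-0.5835]
Step 15: x=[6.4416] v=[-0.5992]
Step 16: x=[6.3806] v=[-0.6102]
Step 17: x=[6.3190] v=[-0.6165]
Step 18: x=[6.2572] v=[-0.6180]
Step 19: x=[6.1957] v=[-0.6147]
Step 20: x=[6.1350] v=[-0.6066]
Step 21: x=[6.0756] v=[-0.5938]
Step 22: x=[6.0180] v=[-0.5764]
Step 23: x=[5.9626] v=[-0.5545]
Step 24: x=[5.9098] v=[-0.5283]
Step 25: x=[5.8600] v=[-0.4980]
Step 26: x=[5.8136] v=[-0.4638]
Step 27: x=[5.7710] v=[-0.4260]
Step 28: x=[5.7325] v=[-0.3849]
Step 29: x=[5.6984] v=[-0.3408]
Step 30: x=[5.6690] v=[-0.2940]
Step 31: x=[5.6445] v=[-0.2449]
Step 32: x=[5.6251] v=[-0.1939]
Step 33: x=[5.6110] v=[-0.1414]
Step 34: x=[5.6022] v=[-0.0878]
Step 35: x=[5.5989] v=[-0.0335]
Step 36: x=[5.6010] v=[0.0210]
First v>=0 after going negative at step 36, time=3.6000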